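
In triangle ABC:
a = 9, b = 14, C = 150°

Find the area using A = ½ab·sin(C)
A = ½·a·b·sin(C) = ½·9·14·sin(150°)
sin(150°) ≈ 0.5
A ≈ ½·126·0.5 = 63·0.5 ≈ 31.5

Area = 31.5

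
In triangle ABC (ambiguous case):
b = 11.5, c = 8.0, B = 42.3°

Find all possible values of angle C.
b/sin(B) = c/sin(C)  ⇒  sin(C) = c·sin(B)/b = 8.0·sin(42.3°)/11.5
sin(42.3°) ≈ 0.673013
sin(C) ≈ 8.0·0.673013/11.5 ≈ 5.3841/11.5 ≈ 0.468183
Candidate 1: C₁ = arcsin(0.468183) ≈ 27.9164°  →  A = 180° − 42.3° − 27.9164° ≈ 109.784° > 0, valid
Candidate 2: C₂ = 180° − C₁ ≈ 152.084°  →  A = 180° − 42.3° − 152.084° ≈ -14.3836° ≤ 0, not a valid triangle

C = 27.92° (one solution)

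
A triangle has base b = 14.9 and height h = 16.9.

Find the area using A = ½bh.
A = ½·b·h = ½·14.9·16.9 = ½·251.81 = 125.905

Area = 125.905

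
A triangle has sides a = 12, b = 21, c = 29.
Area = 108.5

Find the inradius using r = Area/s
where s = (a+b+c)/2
s = (12 + 21 + 29)/2 = 62/2 = 31
r = Area/s = 108.5/31 ≈ 3.5

r = 3.5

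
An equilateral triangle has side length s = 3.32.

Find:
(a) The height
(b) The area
(a) The height splits the triangle into two 30-60-90 halves: h = s·√3/2 = 3.32·1.73205/2 ≈ 5.75041/2 ≈ 2.8752
(b) Area = (√3/4)·s² = (√3/4)·3.32² = (√3/4)·11.0224 ≈ 0.433013·11.0224 ≈ 4.77284

Height = 2.875, Area = 4.773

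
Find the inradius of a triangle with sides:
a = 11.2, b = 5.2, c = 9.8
r = Area/s where s is the semi-perimeter.
s = (11.2 + 5.2 + 9.8)/2 = 26.2/2 = 13.1
Area = √(s(s−a)(s−b)(s−c)) = √(13.1·1.9·7.9·3.3) ≈ √648.882 ≈ 25.4732
r ≈ 25.4732/13.1 ≈ 1.94452

r = 1.945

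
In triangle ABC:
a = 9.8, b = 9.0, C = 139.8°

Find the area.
Two sides and the included angle (SAS): A = ½·a·b·sin(C) = ½·9.8·9.0·sin(139.8°)
sin(139.8°) ≈ 0.645458
A ≈ ½·88.2·0.645458 = 44.1·0.645458 ≈ 28.4647

Area = 28.46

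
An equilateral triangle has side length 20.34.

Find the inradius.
r = Area/s with s the semi-perimeter.
Area = (√3/4)·20.34² = (√3/4)·413.7156 ≈ 0.433013·413.7156 ≈ 179.144
s = 3·20.34/2 = 30.51
r ≈ 179.144/30.51 ≈ 5.87165
(Equivalently r = side/(2√3) = 20.34/3.4641 ≈ 5.87165.)

r = 5.872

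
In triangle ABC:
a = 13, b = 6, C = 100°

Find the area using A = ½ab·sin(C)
A = ½·a·b·sin(C) = ½·13·6·sin(100°)
sin(100°) ≈ 0.984808
A ≈ ½·78·0.984808 = 39·0.984808 ≈ 38.4075

Area = 38.41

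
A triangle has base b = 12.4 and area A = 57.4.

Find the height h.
A = ½·b·h  ⇒  h = 2A/b = 2·57.4/12.4 = 114.8/12.4 ≈ 9.25806

h = 9.258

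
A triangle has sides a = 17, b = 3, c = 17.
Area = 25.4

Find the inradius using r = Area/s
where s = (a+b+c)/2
s = (17 + 3 + 17)/2 = 37/2 = 18.5
r = Area/s = 25.4/18.5 ≈ 1.37297

r = 1.373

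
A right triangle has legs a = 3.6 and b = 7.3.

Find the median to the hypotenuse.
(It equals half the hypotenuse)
Hypotenuse c = √(a² + b²) = √(12.96 + 53.29) = √66.25 ≈ 8.13941
Median to hypotenuse = c/2 ≈ 8.13941/2 ≈ 4.06971

Median = 4.07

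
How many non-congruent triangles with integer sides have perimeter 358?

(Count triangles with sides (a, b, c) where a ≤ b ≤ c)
Let a ≤ b ≤ c with a + b + c = 358. The only binding inequality is a + b > c, i.e. 358 − c > c, so c < 358/2; and c ≥ 358/3 since c is the largest side.
So 120 ≤ c ≤ 178. For each c, b runs from ⌈(358 − c)/2⌉ up to c (then a = 358 − b − c satisfies 1 ≤ a ≤ b automatically), giving c − ⌈(358 − c)/2⌉ + 1 choices.
Summing over c: 2 + 3 + 5 + 6 + … + 87 + 89  (59 terms, c = 120, …, 178) = 2670
Check (closed form: nearest integer to p²/48 for even p, (p+3)²/48 for odd p): 358²/48 = 128164/48 ≈ 2670.08 → 2670

2670 triangles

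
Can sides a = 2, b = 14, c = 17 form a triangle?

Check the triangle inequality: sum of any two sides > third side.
a + b vs c: 2 + 14 = 16 ≤ 17  ✗
a + c vs b: 2 + 17 = 19 > 14  ✓
b + c vs a: 14 + 17 = 31 > 2  ✓

No: 2 + 14 = 16 is not > 17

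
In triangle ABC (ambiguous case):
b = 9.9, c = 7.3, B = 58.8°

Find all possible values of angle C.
b/sin(B) = c/sin(C)  ⇒  sin(C) = c·sin(B)/b = 7.3·sin(58.8°)/9.9
sin(58.8°) ≈ 0.855364
sin(C) ≈ 7.3·0.855364/9.9 ≈ 6.24416/9.9 ≈ 0.630723
Candidate 1: C₁ = arcsin(0.630723) ≈ 39.1035°  →  A = 180° − 58.8° − 39.1035° ≈ 82.0965° > 0, valid
Candidate 2: C₂ = 180° − C₁ ≈ 140.897°  →  A = 180° − 58.8° − 140.897° ≈ -19.6965° ≤ 0, not a valid triangle

C = 39.1° (one solution)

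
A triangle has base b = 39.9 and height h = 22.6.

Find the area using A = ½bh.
A = ½·b·h = ½·39.9·22.6 = ½·901.74 = 450.87

Area = 450.87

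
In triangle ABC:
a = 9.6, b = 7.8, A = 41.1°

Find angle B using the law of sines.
a/sin(A) = b/sin(B)  ⇒  sin(B) = b·sin(A)/a = 7.8·sin(41.1°)/9.6
sin(41.1°) ≈ 0.657375
sin(B) ≈ 7.8·0.657375/9.6 ≈ 5.12753/9.6 ≈ 0.534117
B = arcsin(0.534117) ≈ 32.2841°
(Since b ≤ a we need B ≤ A, so the obtuse alternative 180° − 32.2841° ≈ 147.716° is rejected.)

B = 32.28°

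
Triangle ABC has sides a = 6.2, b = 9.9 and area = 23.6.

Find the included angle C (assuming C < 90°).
Area = ½·a·b·sin(C)  ⇒  sin(C) = 2·Area/(a·b) = 2·23.6/(6.2·9.9) = 47.2/61.38 ≈ 0.76898
C = arcsin(0.76898) ≈ 50.2624° (taking the acute solution since C < 90°)

C = 50.26°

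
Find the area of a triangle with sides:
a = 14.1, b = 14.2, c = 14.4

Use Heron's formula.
s = (14.1 + 14.2 + 14.4)/2 = 42.7/2 = 21.35
s − a = 7.25, s − b = 7.15, s − c = 6.95
s(s−a)(s−b)(s−c) = 21.35·7.25·7.15·6.95 ≈ 7691.78
Area = √7691.78 ≈ 87.7028

Area = 87.7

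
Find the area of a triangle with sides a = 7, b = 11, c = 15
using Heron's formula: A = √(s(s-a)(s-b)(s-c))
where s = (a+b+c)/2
s = (7 + 11 + 15)/2 = 33/2 = 16.5
s − a = 9.5, s − b = 5.5, s − c = 1.5
s(s−a)(s−b)(s−c) = 16.5·9.5·5.5·1.5 = 1293.1875
Area = √1293.1875 ≈ 35.9609

s = 16.5, Area = 35.96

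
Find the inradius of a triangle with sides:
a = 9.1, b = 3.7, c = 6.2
r = Area/s where s is the semi-perimeter.
s = (9.1 + 3.7 + 6.2)/2 = 19/2 = 9.5
Area = √(s(s−a)(s−b)(s−c)) = √(9.5·0.4·5.8·3.3) ≈ √72.732 ≈ 8.52831
r ≈ 8.52831/9.5 ≈ 0.897716

r = 0.8977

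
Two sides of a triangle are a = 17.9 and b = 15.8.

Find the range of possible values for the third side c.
Triangle inequality: |a − b| < c < a + b
|a − b| = |17.9 − 15.8| = 2.1
a + b = 17.9 + 15.8 = 33.7

2.1 < c < 33.7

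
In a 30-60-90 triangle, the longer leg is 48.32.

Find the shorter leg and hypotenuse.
In a 30-60-90 triangle the sides are in ratio 1 : √3 : 2, so short leg = long leg/√3 and hypotenuse = 2·(short leg).
Short leg = 48.32/√3 ≈ 48.32/1.73205 ≈ 27.8976
Hypotenuse = 2·27.8976 ≈ 55.7951

Short leg = 27.9, Hypotenuse = 55.8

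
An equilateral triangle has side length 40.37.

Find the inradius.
r = Area/s with s the semi-perimeter.
Area = (√3/4)·40.37² = (√3/4)·1629.7369 ≈ 0.433013·1629.7369 ≈ 705.697
s = 3·40.37/2 = 60.555
r ≈ 705.697/60.555 ≈ 11.6538
(Equivalently r = side/(2√3) = 40.37/3.4641 ≈ 11.6538.)

r = 11.65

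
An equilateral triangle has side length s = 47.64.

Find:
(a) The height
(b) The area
(a) The height splits the triangle into two 30-60-90 halves: h = s·√3/2 = 47.64·1.73205/2 ≈ 82.5149/2 ≈ 41.2575
(b) Area = (√3/4)·s² = (√3/4)·47.64² = (√3/4)·2269.5696 ≈ 0.433013·2269.5696 ≈ 982.752

Height = 41.26, Area = 982.8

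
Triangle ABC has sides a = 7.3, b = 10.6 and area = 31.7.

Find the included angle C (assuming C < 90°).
Area = ½·a·b·sin(C)  ⇒  sin(C) = 2·Area/(a·b) = 2·31.7/(7.3·10.6) = 63.4/77.38 ≈ 0.819333
C = arcsin(0.819333) ≈ 55.0181° (taking the acute solution since C < 90°)

C = 55.02°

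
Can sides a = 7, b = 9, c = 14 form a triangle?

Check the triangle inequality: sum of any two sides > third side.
a + b vs c: 7 + 9 = 16 > 14  ✓
a + c vs b: 7 + 14 = 21 > 9  ✓
b + c vs a: 9 + 14 = 23 > 7  ✓

Yes, triangle inequality satisfied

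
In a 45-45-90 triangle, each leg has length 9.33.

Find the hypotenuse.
In a 45-45-90 triangle the sides are in ratio 1 : 1 : √2, so hypotenuse = leg·√2.
Hypotenuse = 9.33·√2 ≈ 9.33·1.41421 ≈ 13.1946

Hypotenuse = 9.33√2 = 13.19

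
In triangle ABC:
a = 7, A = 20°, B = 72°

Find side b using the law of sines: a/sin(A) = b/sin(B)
a/sin(A) = b/sin(B)  ⇒  b = a·sin(B)/sin(A) = 7·sin(72°)/sin(20°)
sin(72°) ≈ 0.951057, sin(20°) ≈ 0.34202
b ≈ 7·0.951057/0.34202 ≈ 6.6574/0.34202 ≈ 19.4649

b = 19.46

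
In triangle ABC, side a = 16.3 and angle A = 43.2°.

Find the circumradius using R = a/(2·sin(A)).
R = a/(2·sin(A)) = 16.3/(2·sin(43.2°))
sin(43.2°) ≈ 0.684547
R ≈ 16.3/(2·0.684547) = 16.3/1.36909 ≈ 11.9057

R = 11.91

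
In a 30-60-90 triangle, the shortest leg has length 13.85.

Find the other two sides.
In a 30-60-90 triangle the sides are in ratio 1 : √3 : 2 (short leg : long leg : hypotenuse).
Long leg = 13.85·√3 ≈ 13.85·1.73205 ≈ 23.9889
Hypotenuse = 2·13.85 = 27.7

Long leg = 13.85√3 = 23.99, Hypotenuse = 27.7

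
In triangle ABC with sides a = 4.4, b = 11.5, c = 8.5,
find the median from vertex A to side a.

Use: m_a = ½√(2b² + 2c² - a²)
m_a = ½√(2·11.5² + 2·8.5² − 4.4²) = ½√(2·132.25 + 2·72.25 − 19.36) = ½√(264.5 + 144.5 − 19.36) = ½√389.64
√389.64 ≈ 19.7393, so m_a ≈ 9.86965

m_a = 9.87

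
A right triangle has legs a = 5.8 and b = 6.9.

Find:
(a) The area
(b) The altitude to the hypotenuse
(a) The legs are perpendicular, so Area = ½·a·b = ½·5.8·6.9 = ½·40.02 = 20.01
(b) Hypotenuse c = √(a² + b²) = √(33.64 + 47.61) = √81.25 ≈ 9.01388
    Area = ½·c·h_c  ⇒  h_c = 2·Area/c = 40.02/9.01388 ≈ 4.43982

Area = 20.01, h_c = 4.44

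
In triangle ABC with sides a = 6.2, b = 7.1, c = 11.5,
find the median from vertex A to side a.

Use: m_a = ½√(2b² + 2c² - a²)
m_a = ½√(2·7.1² + 2·11.5² − 6.2²) = ½√(2·50.41 + 2·132.25 − 38.44) = ½√(100.82 + 264.5 − 38.44) = ½√326.88
√326.88 ≈ 18.0798, so m_a ≈ 9.03991

m_a = 9.04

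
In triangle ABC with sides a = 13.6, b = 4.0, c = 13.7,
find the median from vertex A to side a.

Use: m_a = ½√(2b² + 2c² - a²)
m_a = ½√(2·4.0² + 2·13.7² − 13.6²) = ½√(2·16 + 2·187.69 − 184.96) = ½√(32 + 375.38 − 184.96) = ½√222.42
√222.42 ≈ 14.9138, so m_a ≈ 7.45688

m_a = 7.457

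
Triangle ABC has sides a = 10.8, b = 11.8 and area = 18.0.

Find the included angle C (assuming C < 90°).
Area = ½·a·b·sin(C)  ⇒  sin(C) = 2·Area/(a·b) = 2·18.0/(10.8·11.8) = 36/127.44 ≈ 0.282486
C = arcsin(0.282486) ≈ 16.4086° (taking the acute solution since C < 90°)

C = 16.41°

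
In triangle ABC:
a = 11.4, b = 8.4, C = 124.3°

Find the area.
Two sides and the included angle (SAS): A = ½·a·b·sin(C) = ½·11.4·8.4·sin(124.3°)
sin(124.3°) ≈ 0.826098
A ≈ ½·95.76·0.826098 = 47.88·0.826098 ≈ 39.5536

Area = 39.55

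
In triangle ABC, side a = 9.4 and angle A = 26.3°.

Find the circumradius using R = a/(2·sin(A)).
R = a/(2·sin(A)) = 9.4/(2·sin(26.3°))
sin(26.3°) ≈ 0.443071
R ≈ 9.4/(2·0.443071) = 9.4/0.886142 ≈ 10.6078

R = 10.61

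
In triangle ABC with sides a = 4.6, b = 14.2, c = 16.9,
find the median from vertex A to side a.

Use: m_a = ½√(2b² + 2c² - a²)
m_a = ½√(2·14.2² + 2·16.9² − 4.6²) = ½√(2·201.64 + 2·285.61 − 21.16) = ½√(403.28 + 571.22 − 21.16) = ½√953.34
√953.34 ≈ 30.8762, so m_a ≈ 15.4381

m_a = 15.44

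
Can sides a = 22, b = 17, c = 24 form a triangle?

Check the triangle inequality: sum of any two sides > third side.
a + b vs c: 22 + 17 = 39 > 24  ✓
a + c vs b: 22 + 24 = 46 > 17  ✓
b + c vs a: 17 + 24 = 41 > 22  ✓

Yes, triangle inequality satisfied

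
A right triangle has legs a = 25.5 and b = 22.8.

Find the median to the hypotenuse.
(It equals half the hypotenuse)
Hypotenuse c = √(a² + b²) = √(650.25 + 519.84) = √1170.09 ≈ 34.2066
Median to hypotenuse = c/2 ≈ 34.2066/2 ≈ 17.1033

Median = 17.1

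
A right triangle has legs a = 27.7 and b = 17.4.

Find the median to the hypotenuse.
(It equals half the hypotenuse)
Hypotenuse c = √(a² + b²) = √(767.29 + 302.76) = √1070.05 ≈ 32.7116
Median to hypotenuse = c/2 ≈ 32.7116/2 ≈ 16.3558

Median = 16.36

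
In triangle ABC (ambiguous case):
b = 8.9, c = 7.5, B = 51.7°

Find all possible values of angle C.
b/sin(B) = c/sin(C)  ⇒  sin(C) = c·sin(B)/b = 7.5·sin(51.7°)/8.9
sin(51.7°) ≈ 0.784776
sin(C) ≈ 7.5·0.784776/8.9 ≈ 5.88582/8.9 ≈ 0.661328
Candidate 1: C₁ = arcsin(0.661328) ≈ 41.4013°  →  A = 180° − 51.7° − 41.4013° ≈ 86.8987° > 0, valid
Candidate 2: C₂ = 180° − C₁ ≈ 138.599°  →  A = 180° − 51.7° − 138.599° ≈ -10.2987° ≤ 0, not a valid triangle

C = 41.4° (one solution)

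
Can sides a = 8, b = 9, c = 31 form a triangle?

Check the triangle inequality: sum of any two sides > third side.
a + b vs c: 8 + 9 = 17 ≤ 31  ✗
a + c vs b: 8 + 31 = 39 > 9  ✓
b + c vs a: 9 + 31 = 40 > 8  ✓

No: 8 + 9 = 17 is not > 31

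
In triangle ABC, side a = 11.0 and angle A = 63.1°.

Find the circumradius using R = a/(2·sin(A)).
R = a/(2·sin(A)) = 11.0/(2·sin(63.1°))
sin(63.1°) ≈ 0.891798
R ≈ 11.0/(2·0.891798) = 11.0/1.7836 ≈ 6.16732

R = 6.167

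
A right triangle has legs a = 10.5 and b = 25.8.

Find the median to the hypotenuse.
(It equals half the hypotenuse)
Hypotenuse c = √(a² + b²) = √(110.25 + 665.64) = √775.89 ≈ 27.8548
Median to hypotenuse = c/2 ≈ 27.8548/2 ≈ 13.9274

Median = 13.93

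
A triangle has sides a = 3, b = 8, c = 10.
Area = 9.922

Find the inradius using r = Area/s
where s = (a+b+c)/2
s = (3 + 8 + 10)/2 = 21/2 = 10.5
r = Area/s = 9.922/10.5 ≈ 0.944952

r = 0.945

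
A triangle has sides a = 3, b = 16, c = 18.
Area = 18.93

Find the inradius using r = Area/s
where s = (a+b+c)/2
s = (3 + 16 + 18)/2 = 37/2 = 18.5
r = Area/s = 18.93/18.5 ≈ 1.02324

r = 1.023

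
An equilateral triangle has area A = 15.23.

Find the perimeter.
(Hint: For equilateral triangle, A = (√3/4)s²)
A = (√3/4)s²  ⇒  s² = 4A/√3 = 4·15.23/√3 = 60.92/1.73205 ≈ 35.1722
s ≈ √35.1722 ≈ 5.93061
Perimeter = 3s ≈ 3·5.93061 ≈ 17.7918

Perimeter = 17.79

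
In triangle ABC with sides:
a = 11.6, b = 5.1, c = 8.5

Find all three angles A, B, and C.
Law of cosines for each angle (a² = 134.56, b² = 26.01, c² = 72.25):
cos(A) = (b² + c² − a²)/(2bc) = (26.01 + 72.25 − 134.56)/(2·5.1·8.5) = -36.3/86.7 ≈ -0.418685  ⇒  A ≈ 114.752°
cos(B) = (a² + c² − b²)/(2ac) = (134.56 + 72.25 − 26.01)/(2·11.6·8.5) = 180.8/197.2 ≈ 0.916836  ⇒  B ≈ 23.5322°
cos(C) = (a² + b² − c²)/(2ab) = (134.56 + 26.01 − 72.25)/(2·11.6·5.1) = 88.32/118.32 ≈ 0.74645  ⇒  C ≈ 41.7162°
Check: A + B + C ≈ 180°

A = 114.8°, B = 23.53°, C = 41.72°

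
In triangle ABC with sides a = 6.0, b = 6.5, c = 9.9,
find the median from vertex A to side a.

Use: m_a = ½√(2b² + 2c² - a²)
m_a = ½√(2·6.5² + 2·9.9² − 6.0²) = ½√(2·42.25 + 2·98.01 − 36) = ½√(84.5 + 196.02 − 36) = ½√244.52
√244.52 ≈ 15.6371, so m_a ≈ 7.81857

m_a = 7.819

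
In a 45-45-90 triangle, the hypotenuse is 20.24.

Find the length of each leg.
In a 45-45-90 triangle hypotenuse = leg·√2, so leg = hypotenuse/√2.
Leg = 20.24/√2 ≈ 20.24/1.41421 ≈ 14.3118

Each leg = 14.31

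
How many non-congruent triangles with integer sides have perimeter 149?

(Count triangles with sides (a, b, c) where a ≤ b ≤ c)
Let a ≤ b ≤ c with a + b + c = 149. The only binding inequality is a + b > c, i.e. 149 − c > c, so c < 149/2; and c ≥ 149/3 since c is the largest side.
So 50 ≤ c ≤ 74. For each c, b runs from ⌈(149 − c)/2⌉ up to c (then a = 149 − b − c satisfies 1 ≤ a ≤ b automatically), giving c − ⌈(149 − c)/2⌉ + 1 choices.
Summing over c: 1 + 3 + 4 + 6 + … + 36 + 37  (25 terms, c = 50, …, 74) = 481
Check (closed form: nearest integer to p²/48 for even p, (p+3)²/48 for odd p): (149+3)²/48 = 152²/48 = 23104/48 ≈ 481.33 → 481

481 triangles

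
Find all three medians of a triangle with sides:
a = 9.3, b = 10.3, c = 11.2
Median formula: m_a = ½√(2b² + 2c² − a²) (and cyclically). a² = 86.49, b² = 106.09, c² = 125.44.
m_a = ½√(2·106.09 + 2·125.44 − 86.49) = ½√376.57 ≈ ½·19.4054 ≈ 9.70271
m_b = ½√(2·86.49 + 2·125.44 − 106.09) = ½√317.77 ≈ ½·17.8261 ≈ 8.91305
m_c = ½√(2·86.49 + 2·106.09 − 125.44) = ½√259.72 ≈ ½·16.1158 ≈ 8.05792

m_a = 9.703, m_b = 8.913, m_c = 8.058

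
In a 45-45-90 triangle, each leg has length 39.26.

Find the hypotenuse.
In a 45-45-90 triangle the sides are in ratio 1 : 1 : √2, so hypotenuse = leg·√2.
Hypotenuse = 39.26·√2 ≈ 39.26·1.41421 ≈ 55.522

Hypotenuse = 39.26√2 = 55.52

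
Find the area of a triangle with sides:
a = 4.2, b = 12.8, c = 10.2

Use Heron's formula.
s = (4.2 + 12.8 + 10.2)/2 = 27.2/2 = 13.6
s − a = 9.4, s − b = 0.8, s − c = 3.4
s(s−a)(s−b)(s−c) = 13.6·9.4·0.8·3.4 ≈ 347.725
Area = √347.725 ≈ 18.6474

Area = 18.65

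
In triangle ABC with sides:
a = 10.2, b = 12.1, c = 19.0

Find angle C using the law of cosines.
c² = a² + b² − 2ab·cos(C)  ⇒  cos(C) = (a² + b² − c²)/(2ab)
cos(C) = (10.2² + 12.1² − 19.0²)/(2·10.2·12.1) = (104.04 + 146.41 − 361)/246.84 = -110.55/246.84 ≈ -0.447861
C = arccos(-0.447861) ≈ 116.607°

C = 116.6°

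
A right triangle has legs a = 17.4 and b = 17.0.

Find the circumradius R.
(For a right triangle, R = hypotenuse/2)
Hypotenuse c = √(a² + b²) = √(302.76 + 289) = √591.76 ≈ 24.3261
R = c/2 ≈ 24.3261/2 ≈ 12.1631

R = 12.16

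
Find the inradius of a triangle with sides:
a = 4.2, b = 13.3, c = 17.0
r = Area/s where s is the semi-perimeter.
s = (4.2 + 13.3 + 17.0)/2 = 34.5/2 = 17.25
Area = √(s(s−a)(s−b)(s−c)) = √(17.25·13.05·3.95·0.25) ≈ √222.299 ≈ 14.9097
r ≈ 14.9097/17.25 ≈ 0.864329

r = 0.8643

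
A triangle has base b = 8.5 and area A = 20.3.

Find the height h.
A = ½·b·h  ⇒  h = 2A/b = 2·20.3/8.5 = 40.6/8.5 ≈ 4.77647

h = 4.776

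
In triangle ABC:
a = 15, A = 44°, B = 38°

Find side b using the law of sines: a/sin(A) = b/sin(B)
a/sin(A) = b/sin(B)  ⇒  b = a·sin(B)/sin(A) = 15·sin(38°)/sin(44°)
sin(38°) ≈ 0.615661, sin(44°) ≈ 0.694658
b ≈ 15·0.615661/0.694658 ≈ 9.23492/0.694658 ≈ 13.2942

b = 13.29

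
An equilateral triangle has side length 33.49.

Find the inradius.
r = Area/s with s the semi-perimeter.
Area = (√3/4)·33.49² = (√3/4)·1121.5801 ≈ 0.433013·1121.5801 ≈ 485.658
s = 3·33.49/2 = 50.235
r ≈ 485.658/50.235 ≈ 9.66773
(Equivalently r = side/(2√3) = 33.49/3.4641 ≈ 9.66773.)

r = 9.668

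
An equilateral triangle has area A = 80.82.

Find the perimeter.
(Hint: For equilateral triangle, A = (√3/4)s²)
A = (√3/4)s²  ⇒  s² = 4A/√3 = 4·80.82/√3 = 323.28/1.73205 ≈ 186.646
s ≈ √186.646 ≈ 13.6618
Perimeter = 3s ≈ 3·13.6618 ≈ 40.9855

Perimeter = 40.99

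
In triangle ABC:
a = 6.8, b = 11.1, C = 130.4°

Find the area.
Two sides and the included angle (SAS): A = ½·a·b·sin(C) = ½·6.8·11.1·sin(130.4°)
sin(130.4°) ≈ 0.761538
A ≈ ½·75.48·0.761538 = 37.74·0.761538 ≈ 28.7405

Area = 28.74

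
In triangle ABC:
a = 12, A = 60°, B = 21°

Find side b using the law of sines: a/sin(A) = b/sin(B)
a/sin(A) = b/sin(B)  ⇒  b = a·sin(B)/sin(A) = 12·sin(21°)/sin(60°)
sin(21°) ≈ 0.358368, sin(60°) ≈ 0.866025
b ≈ 12·0.358368/0.866025 ≈ 4.30042/0.866025 ≈ 4.96569

b = 4.966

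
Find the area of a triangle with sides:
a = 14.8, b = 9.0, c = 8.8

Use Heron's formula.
s = (14.8 + 9.0 + 8.8)/2 = 32.6/2 = 16.3
s − a = 1.5, s − b = 7.3, s − c = 7.5
s(s−a)(s−b)(s−c) = 16.3·1.5·7.3·7.5 ≈ 1338.64
Area = √1338.64 ≈ 36.5874

Area = 36.59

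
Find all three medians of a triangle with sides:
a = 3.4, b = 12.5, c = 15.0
Median formula: m_a = ½√(2b² + 2c² − a²) (and cyclically). a² = 11.56, b² = 156.25, c² = 225.
m_a = ½√(2·156.25 + 2·225 − 11.56) = ½√750.94 ≈ ½·27.4033 ≈ 13.7016
m_b = ½√(2·11.56 + 2·225 − 156.25) = ½√316.87 ≈ ½·17.8008 ≈ 8.90042
m_c = ½√(2·11.56 + 2·156.25 − 225) = ½√110.62 ≈ ½·10.5176 ≈ 5.2588

m_a = 13.7, m_b = 8.9, m_c = 5.259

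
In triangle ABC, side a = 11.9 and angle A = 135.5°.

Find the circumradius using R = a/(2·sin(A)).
R = a/(2·sin(A)) = 11.9/(2·sin(135.5°))
sin(135.5°) ≈ 0.700909
R ≈ 11.9/(2·0.700909) = 11.9/1.40182 ≈ 8.48897

R = 8.489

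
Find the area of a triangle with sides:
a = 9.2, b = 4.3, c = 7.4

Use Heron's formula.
s = (9.2 + 4.3 + 7.4)/2 = 20.9/2 = 10.45
s − a = 1.25, s − b = 6.15, s − c = 3.05
s(s−a)(s−b)(s−c) = 10.45·1.25·6.15·3.05 ≈ 245.02
Area = √245.02 ≈ 15.6531

Area = 15.65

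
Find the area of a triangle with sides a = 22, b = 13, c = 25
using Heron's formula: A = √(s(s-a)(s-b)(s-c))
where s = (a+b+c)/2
s = (22 + 13 + 25)/2 = 60/2 = 30
s − a = 8, s − b = 17, s − c = 5
s(s−a)(s−b)(s−c) = 30·8·17·5 = 20400
Area = √20400 ≈ 142.829

s = 30.0, Area = 142.8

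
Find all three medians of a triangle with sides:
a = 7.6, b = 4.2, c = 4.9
Median formula: m_a = ½√(2b² + 2c² − a²) (and cyclically). a² = 57.76, b² = 17.64, c² = 24.01.
m_a = ½√(2·17.64 + 2·24.01 − 57.76) = ½√25.54 ≈ ½·5.05371 ≈ 2.52686
m_b = ½√(2·57.76 + 2·24.01 − 17.64) = ½√145.9 ≈ ½·12.0789 ≈ 6.03945
m_c = ½√(2·57.76 + 2·17.64 − 24.01) = ½√126.79 ≈ ½·11.2601 ≈ 5.63005

m_a = 2.527, m_b = 6.039, m_c = 5.63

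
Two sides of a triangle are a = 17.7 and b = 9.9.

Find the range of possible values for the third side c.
Triangle inequality: |a − b| < c < a + b
|a − b| = |17.7 − 9.9| = 7.8
a + b = 17.7 + 9.9 = 27.6

7.8 < c < 27.6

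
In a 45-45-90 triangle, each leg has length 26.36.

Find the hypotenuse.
In a 45-45-90 triangle the sides are in ratio 1 : 1 : √2, so hypotenuse = leg·√2.
Hypotenuse = 26.36·√2 ≈ 26.36·1.41421 ≈ 37.2787

Hypotenuse = 26.36√2 = 37.28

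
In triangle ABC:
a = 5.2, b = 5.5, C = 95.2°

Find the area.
Two sides and the included angle (SAS): A = ½·a·b·sin(C) = ½·5.2·5.5·sin(95.2°)
sin(95.2°) ≈ 0.995884
A ≈ ½·28.6·0.995884 = 14.3·0.995884 ≈ 14.2411

Area = 14.24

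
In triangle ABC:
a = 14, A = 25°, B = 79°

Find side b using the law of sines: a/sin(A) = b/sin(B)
a/sin(A) = b/sin(B)  ⇒  b = a·sin(B)/sin(A) = 14·sin(79°)/sin(25°)
sin(79°) ≈ 0.981627, sin(25°) ≈ 0.422618
b ≈ 14·0.981627/0.422618 ≈ 13.7428/0.422618 ≈ 32.5182

b = 32.52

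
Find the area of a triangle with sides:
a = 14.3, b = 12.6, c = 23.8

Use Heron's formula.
s = (14.3 + 12.6 + 23.8)/2 = 50.7/2 = 25.35
s − a = 11.05, s − b = 12.75, s − c = 1.55
s(s−a)(s−b)(s−c) = 25.35·11.05·12.75·1.55 ≈ 5535.82
Area = √5535.82 ≈ 74.4031

Area = 74.4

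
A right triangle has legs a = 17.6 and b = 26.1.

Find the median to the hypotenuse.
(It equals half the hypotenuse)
Hypotenuse c = √(a² + b²) = √(309.76 + 681.21) = √990.97 ≈ 31.4797
Median to hypotenuse = c/2 ≈ 31.4797/2 ≈ 15.7398

Median = 15.74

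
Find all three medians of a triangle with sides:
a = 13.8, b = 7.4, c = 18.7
Median formula: m_a = ½√(2b² + 2c² − a²) (and cyclically). a² = 190.44, b² = 54.76, c² = 349.69.
m_a = ½√(2·54.76 + 2·349.69 − 190.44) = ½√618.46 ≈ ½·24.8689 ≈ 12.4344
m_b = ½√(2·190.44 + 2·349.69 − 54.76) = ½√1025.5 ≈ ½·32.0234 ≈ 16.0117
m_c = ½√(2·190.44 + 2·54.76 − 349.69) = ½√140.71 ≈ ½·11.8621 ≈ 5.93106

m_a = 12.43, m_b = 16.01, m_c = 5.931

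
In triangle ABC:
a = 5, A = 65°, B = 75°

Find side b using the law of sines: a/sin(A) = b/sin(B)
a/sin(A) = b/sin(B)  ⇒  b = a·sin(B)/sin(A) = 5·sin(75°)/sin(65°)
sin(75°) ≈ 0.965926, sin(65°) ≈ 0.906308
b ≈ 5·0.965926/0.906308 ≈ 4.82963/0.906308 ≈ 5.32891

b = 5.329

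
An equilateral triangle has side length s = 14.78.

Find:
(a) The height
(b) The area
(a) The height splits the triangle into two 30-60-90 halves: h = s·√3/2 = 14.78·1.73205/2 ≈ 25.5997/2 ≈ 12.7999
(b) Area = (√3/4)·s² = (√3/4)·14.78² = (√3/4)·218.4484 ≈ 0.433013·218.4484 ≈ 94.5909

Height = 12.8, Area = 94.59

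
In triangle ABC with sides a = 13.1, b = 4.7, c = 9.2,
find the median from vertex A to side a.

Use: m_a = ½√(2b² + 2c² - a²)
m_a = ½√(2·4.7² + 2·9.2² − 13.1²) = ½√(2·22.09 + 2·84.64 − 171.61) = ½√(44.18 + 169.28 − 171.61) = ½√41.85
√41.85 ≈ 6.46916, so m_a ≈ 3.23458

m_a = 3.235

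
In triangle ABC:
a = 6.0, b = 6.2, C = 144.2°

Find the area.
Two sides and the included angle (SAS): A = ½·a·b·sin(C) = ½·6.0·6.2·sin(144.2°)
sin(144.2°) ≈ 0.584958
A ≈ ½·37.2·0.584958 = 18.6·0.584958 ≈ 10.8802

Area = 10.88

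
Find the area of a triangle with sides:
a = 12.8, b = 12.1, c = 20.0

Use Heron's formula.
s = (12.8 + 12.1 + 20.0)/2 = 44.9/2 = 22.45
s − a = 9.65, s − b = 10.35, s − c = 2.45
s(s−a)(s−b)(s−c) = 22.45·9.65·10.35·2.45 ≈ 5493.51
Area = √5493.51 ≈ 74.1182

Area = 74.12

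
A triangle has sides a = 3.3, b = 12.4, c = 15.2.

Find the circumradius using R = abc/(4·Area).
First find the area with Heron's formula.
s = (3.3 + 12.4 + 15.2)/2 = 15.45
Area = √(s(s−a)(s−b)(s−c)) = √(15.45·12.15·3.05·0.25) ≈ √143.135 ≈ 11.9639
abc = 3.3·12.4·15.2 = 621.984
R = abc/(4·Area) ≈ 621.984/(4·11.9639) = 621.984/47.8555 ≈ 12.9971

R = 13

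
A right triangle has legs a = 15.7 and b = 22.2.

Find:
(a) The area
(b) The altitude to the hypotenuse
(a) The legs are perpendicular, so Area = ½·a·b = ½·15.7·22.2 = ½·348.54 = 174.27
(b) Hypotenuse c = √(a² + b²) = √(246.49 + 492.84) = √739.33 ≈ 27.1906
    Area = ½·c·h_c  ⇒  h_c = 2·Area/c = 348.54/27.1906 ≈ 12.8184

Area = 174.27, h_c = 12.82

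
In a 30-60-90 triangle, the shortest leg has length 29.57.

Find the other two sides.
In a 30-60-90 triangle the sides are in ratio 1 : √3 : 2 (short leg : long leg : hypotenuse).
Long leg = 29.57·√3 ≈ 29.57·1.73205 ≈ 51.2167
Hypotenuse = 2·29.57 = 59.14

Long leg = 29.57√3 = 51.22, Hypotenuse = 59.14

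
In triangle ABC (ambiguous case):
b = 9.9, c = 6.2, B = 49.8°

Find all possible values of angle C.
b/sin(B) = c/sin(C)  ⇒  sin(C) = c·sin(B)/b = 6.2·sin(49.8°)/9.9
sin(49.8°) ≈ 0.763796
sin(C) ≈ 6.2·0.763796/9.9 ≈ 4.73554/9.9 ≈ 0.478337
Candidate 1: C₁ = arcsin(0.478337) ≈ 28.5768°  →  A = 180° − 49.8° − 28.5768° ≈ 101.623° > 0, valid
Candidate 2: C₂ = 180° − C₁ ≈ 151.423°  →  A = 180° − 49.8° − 151.423° ≈ -21.2232° ≤ 0, not a valid triangle

C = 28.58° (one solution)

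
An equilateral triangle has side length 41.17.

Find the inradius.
r = Area/s with s the semi-perimeter.
Area = (√3/4)·41.17² = (√3/4)·1694.9689 ≈ 0.433013·1694.9689 ≈ 733.943
s = 3·41.17/2 = 61.755
r ≈ 733.943/61.755 ≈ 11.8848
(Equivalently r = side/(2√3) = 41.17/3.4641 ≈ 11.8848.)

r = 11.88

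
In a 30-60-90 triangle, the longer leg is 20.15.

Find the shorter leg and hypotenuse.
In a 30-60-90 triangle the sides are in ratio 1 : √3 : 2, so short leg = long leg/√3 and hypotenuse = 2·(short leg).
Short leg = 20.15/√3 ≈ 20.15/1.73205 ≈ 11.6336
Hypotenuse = 2·11.6336 ≈ 23.2672

Short leg = 11.63, Hypotenuse = 23.27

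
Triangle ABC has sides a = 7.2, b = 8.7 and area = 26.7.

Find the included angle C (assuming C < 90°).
Area = ½·a·b·sin(C)  ⇒  sin(C) = 2·Area/(a·b) = 2·26.7/(7.2·8.7) = 53.4/62.64 ≈ 0.85249
C = arcsin(0.85249) ≈ 58.4836° (taking the acute solution since C < 90°)

C = 58.48°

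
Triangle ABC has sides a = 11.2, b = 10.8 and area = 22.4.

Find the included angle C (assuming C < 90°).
Area = ½·a·b·sin(C)  ⇒  sin(C) = 2·Area/(a·b) = 2·22.4/(11.2·10.8) = 44.8/120.96 ≈ 0.37037
C = arcsin(0.37037) ≈ 21.7385° (taking the acute solution since C < 90°)

C = 21.74°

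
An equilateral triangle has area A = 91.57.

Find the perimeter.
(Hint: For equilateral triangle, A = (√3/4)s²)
A = (√3/4)s²  ⇒  s² = 4A/√3 = 4·91.57/√3 = 366.28/1.73205 ≈ 211.472
s ≈ √211.472 ≈ 14.5421
Perimeter = 3s ≈ 3·14.5421 ≈ 43.6262

Perimeter = 43.63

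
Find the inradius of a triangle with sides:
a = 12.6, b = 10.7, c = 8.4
r = Area/s where s is the semi-perimeter.
s = (12.6 + 10.7 + 8.4)/2 = 31.7/2 = 15.85
Area = √(s(s−a)(s−b)(s−c)) = √(15.85·3.25·5.15·7.45) ≈ √1976.41 ≈ 44.4568
r ≈ 44.4568/15.85 ≈ 2.80484

r = 2.805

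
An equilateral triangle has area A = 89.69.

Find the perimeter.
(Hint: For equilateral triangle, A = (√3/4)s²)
A = (√3/4)s²  ⇒  s² = 4A/√3 = 4·89.69/√3 = 358.76/1.73205 ≈ 207.13
s ≈ √207.13 ≈ 14.392
Perimeter = 3s ≈ 3·14.392 ≈ 43.1761

Perimeter = 43.18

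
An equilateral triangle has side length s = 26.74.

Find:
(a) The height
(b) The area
(a) The height splits the triangle into two 30-60-90 halves: h = s·√3/2 = 26.74·1.73205/2 ≈ 46.315/2 ≈ 23.1575
(b) Area = (√3/4)·s² = (√3/4)·26.74² = (√3/4)·715.0276 ≈ 0.433013·715.0276 ≈ 309.616

Height = 23.16, Area = 309.6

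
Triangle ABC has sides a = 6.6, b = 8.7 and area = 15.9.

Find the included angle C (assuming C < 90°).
Area = ½·a·b·sin(C)  ⇒  sin(C) = 2·Area/(a·b) = 2·15.9/(6.6·8.7) = 31.8/57.42 ≈ 0.553814
C = arcsin(0.553814) ≈ 33.6291° (taking the acute solution since C < 90°)

C = 33.63°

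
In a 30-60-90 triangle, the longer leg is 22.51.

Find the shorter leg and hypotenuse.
In a 30-60-90 triangle the sides are in ratio 1 : √3 : 2, so short leg = long leg/√3 and hypotenuse = 2·(short leg).
Short leg = 22.51/√3 ≈ 22.51/1.73205 ≈ 12.9962
Hypotenuse = 2·12.9962 ≈ 25.9923

Short leg = 13, Hypotenuse = 25.99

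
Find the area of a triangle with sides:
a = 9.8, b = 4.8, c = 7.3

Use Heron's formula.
s = (9.8 + 4.8 + 7.3)/2 = 21.9/2 = 10.95
s − a = 1.15, s − b = 6.15, s − c = 3.65
s(s−a)(s−b)(s−c) = 10.95·1.15·6.15·3.65 ≈ 282.67
Area = √282.67 ≈ 16.8128

Area = 16.81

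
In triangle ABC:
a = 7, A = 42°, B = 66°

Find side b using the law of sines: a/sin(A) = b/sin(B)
a/sin(A) = b/sin(B)  ⇒  b = a·sin(B)/sin(A) = 7·sin(66°)/sin(42°)
sin(66°) ≈ 0.913545, sin(42°) ≈ 0.669131
b ≈ 7·0.913545/0.669131 ≈ 6.39482/0.669131 ≈ 9.55691

b = 9.557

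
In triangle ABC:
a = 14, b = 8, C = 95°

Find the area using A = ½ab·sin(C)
A = ½·a·b·sin(C) = ½·14·8·sin(95°)
sin(95°) ≈ 0.996195
A ≈ ½·112·0.996195 = 56·0.996195 ≈ 55.7869

Area = 55.79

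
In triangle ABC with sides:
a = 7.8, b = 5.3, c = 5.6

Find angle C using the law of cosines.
c² = a² + b² − 2ab·cos(C)  ⇒  cos(C) = (a² + b² − c²)/(2ab)
cos(C) = (7.8² + 5.3² − 5.6²)/(2·7.8·5.3) = (60.84 + 28.09 − 31.36)/82.68 = 57.57/82.68 ≈ 0.696299
C = arccos(0.696299) ≈ 45.8692°

C = 45.87°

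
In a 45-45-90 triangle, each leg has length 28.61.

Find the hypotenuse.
In a 45-45-90 triangle the sides are in ratio 1 : 1 : √2, so hypotenuse = leg·√2.
Hypotenuse = 28.61·√2 ≈ 28.61·1.41421 ≈ 40.4607

Hypotenuse = 28.61√2 = 40.46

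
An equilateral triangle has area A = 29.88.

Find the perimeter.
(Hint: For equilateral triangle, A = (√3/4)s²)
A = (√3/4)s²  ⇒  s² = 4A/√3 = 4·29.88/√3 = 119.52/1.73205 ≈ 69.0049
s ≈ √69.0049 ≈ 8.30692
Perimeter = 3s ≈ 3·8.30692 ≈ 24.9208

Perimeter = 24.92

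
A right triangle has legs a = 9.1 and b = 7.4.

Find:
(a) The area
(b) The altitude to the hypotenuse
(a) The legs are perpendicular, so Area = ½·a·b = ½·9.1·7.4 = ½·67.34 = 33.67
(b) Hypotenuse c = √(a² + b²) = √(82.81 + 54.76) = √137.57 ≈ 11.729
    Area = ½·c·h_c  ⇒  h_c = 2·Area/c = 67.34/11.729 ≈ 5.74131

Area = 33.67, h_c = 5.741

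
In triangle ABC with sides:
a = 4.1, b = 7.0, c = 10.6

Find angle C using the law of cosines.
c² = a² + b² − 2ab·cos(C)  ⇒  cos(C) = (a² + b² − c²)/(2ab)
cos(C) = (4.1² + 7.0² − 10.6²)/(2·4.1·7.0) = (16.81 + 49 − 112.36)/57.4 = -46.55/57.4 ≈ -0.810976
C = arccos(-0.810976) ≈ 144.191°

C = 144.2°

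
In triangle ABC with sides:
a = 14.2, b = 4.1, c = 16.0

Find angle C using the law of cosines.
c² = a² + b² − 2ab·cos(C)  ⇒  cos(C) = (a² + b² − c²)/(2ab)
cos(C) = (14.2² + 4.1² − 16.0²)/(2·14.2·4.1) = (201.64 + 16.81 − 256)/116.44 = -37.55/116.44 ≈ -0.322484
C = arccos(-0.322484) ≈ 108.813°

C = 108.8°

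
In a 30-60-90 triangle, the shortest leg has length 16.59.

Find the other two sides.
In a 30-60-90 triangle the sides are in ratio 1 : √3 : 2 (short leg : long leg : hypotenuse).
Long leg = 16.59·√3 ≈ 16.59·1.73205 ≈ 28.7347
Hypotenuse = 2·16.59 = 33.18

Long leg = 16.59√3 = 28.73, Hypotenuse = 33.18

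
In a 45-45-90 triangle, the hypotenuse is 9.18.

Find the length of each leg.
In a 45-45-90 triangle hypotenuse = leg·√2, so leg = hypotenuse/√2.
Leg = 9.18/√2 ≈ 9.18/1.41421 ≈ 6.49124

Each leg = 6.491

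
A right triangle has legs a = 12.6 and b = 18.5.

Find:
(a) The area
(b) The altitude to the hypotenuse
(a) The legs are perpendicular, so Area = ½·a·b = ½·12.6·18.5 = ½·233.1 = 116.55
(b) Hypotenuse c = √(a² + b²) = √(158.76 + 342.25) = √501.01 ≈ 22.3833
    Area = ½·c·h_c  ⇒  h_c = 2·Area/c = 233.1/22.3833 ≈ 10.414

Area = 116.55, h_c = 10.41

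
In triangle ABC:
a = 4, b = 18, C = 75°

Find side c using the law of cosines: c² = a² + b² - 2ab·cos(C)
c² = 4² + 18² − 2·4·18·cos(75°)
cos(75°) ≈ 0.258819
c² ≈ 16 + 324 − 144·(0.258819) ≈ 340 − 37.2699 ≈ 302.73
c ≈ √302.73 ≈ 17.3991

c = 17.4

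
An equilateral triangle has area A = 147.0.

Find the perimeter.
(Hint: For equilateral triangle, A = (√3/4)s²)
A = (√3/4)s²  ⇒  s² = 4A/√3 = 4·147.0/√3 = 588/1.73205 ≈ 339.482
s ≈ √339.482 ≈ 18.425
Perimeter = 3s ≈ 3·18.425 ≈ 55.2751

Perimeter = 55.28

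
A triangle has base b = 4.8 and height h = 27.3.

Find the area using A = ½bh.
A = ½·b·h = ½·4.8·27.3 = ½·131.04 = 65.52

Area = 65.52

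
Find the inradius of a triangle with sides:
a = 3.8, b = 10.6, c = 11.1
r = Area/s where s is the semi-perimeter.
s = (3.8 + 10.6 + 11.1)/2 = 25.5/2 = 12.75
Area = √(s(s−a)(s−b)(s−c)) = √(12.75·8.95·2.15·1.65) ≈ √404.814 ≈ 20.12
r ≈ 20.12/12.75 ≈ 1.57804

r = 1.578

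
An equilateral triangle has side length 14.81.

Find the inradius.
r = Area/s with s the semi-perimeter.
Area = (√3/4)·14.81² = (√3/4)·219.3361 ≈ 0.433013·219.3361 ≈ 94.9753
s = 3·14.81/2 = 22.215
r ≈ 94.9753/22.215 ≈ 4.27528
(Equivalently r = side/(2√3) = 14.81/3.4641 ≈ 4.27528.)

r = 4.275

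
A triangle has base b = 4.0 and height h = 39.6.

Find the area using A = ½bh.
A = ½·b·h = ½·4.0·39.6 = ½·158.4 = 79.2

Area = 79.2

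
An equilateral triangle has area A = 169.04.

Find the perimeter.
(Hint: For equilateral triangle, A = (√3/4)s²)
A = (√3/4)s²  ⇒  s² = 4A/√3 = 4·169.04/√3 = 676.16/1.73205 ≈ 390.381
s ≈ √390.381 ≈ 19.7581
Perimeter = 3s ≈ 3·19.7581 ≈ 59.2742

Perimeter = 59.27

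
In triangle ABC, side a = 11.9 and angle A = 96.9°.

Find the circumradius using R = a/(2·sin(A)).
R = a/(2·sin(A)) = 11.9/(2·sin(96.9°))
sin(96.9°) ≈ 0.992757
R ≈ 11.9/(2·0.992757) = 11.9/1.98551 ≈ 5.99341

R = 5.993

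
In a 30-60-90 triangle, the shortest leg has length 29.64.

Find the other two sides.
In a 30-60-90 triangle the sides are in ratio 1 : √3 : 2 (short leg : long leg : hypotenuse).
Long leg = 29.64·√3 ≈ 29.64·1.73205 ≈ 51.338
Hypotenuse = 2·29.64 = 59.28

Long leg = 29.64√3 = 51.34, Hypotenuse = 59.28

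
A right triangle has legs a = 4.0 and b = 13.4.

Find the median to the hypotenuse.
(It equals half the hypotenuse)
Hypotenuse c = √(a² + b²) = √(16 + 179.56) = √195.56 ≈ 13.9843
Median to hypotenuse = c/2 ≈ 13.9843/2 ≈ 6.99214

Median = 6.992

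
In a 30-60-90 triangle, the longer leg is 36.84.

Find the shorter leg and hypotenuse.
In a 30-60-90 triangle the sides are in ratio 1 : √3 : 2, so short leg = long leg/√3 and hypotenuse = 2·(short leg).
Short leg = 36.84/√3 ≈ 36.84/1.73205 ≈ 21.2696
Hypotenuse = 2·21.2696 ≈ 42.5392

Short leg = 21.27, Hypotenuse = 42.54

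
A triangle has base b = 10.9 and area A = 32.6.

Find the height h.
A = ½·b·h  ⇒  h = 2A/b = 2·32.6/10.9 = 65.2/10.9 ≈ 5.98165

h = 5.982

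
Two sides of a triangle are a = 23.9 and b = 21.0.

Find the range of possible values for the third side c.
Triangle inequality: |a − b| < c < a + b
|a − b| = |23.9 − 21.0| = 2.9
a + b = 23.9 + 21.0 = 44.9

2.9 < c < 44.9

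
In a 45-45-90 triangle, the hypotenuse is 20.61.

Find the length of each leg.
In a 45-45-90 triangle hypotenuse = leg·√2, so leg = hypotenuse/√2.
Leg = 20.61/√2 ≈ 20.61/1.41421 ≈ 14.5735

Each leg = 14.57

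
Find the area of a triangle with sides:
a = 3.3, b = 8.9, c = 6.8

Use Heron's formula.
s = (3.3 + 8.9 + 6.8)/2 = 19/2 = 9.5
s − a = 6.2, s − b = 0.6, s − c = 2.7
s(s−a)(s−b)(s−c) = 9.5·6.2·0.6·2.7 ≈ 95.418
Area = √95.418 ≈ 9.76821

Area = 9.768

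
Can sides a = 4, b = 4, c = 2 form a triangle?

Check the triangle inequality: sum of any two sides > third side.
a + b vs c: 4 + 4 = 8 > 2  ✓
a + c vs b: 4 + 2 = 6 > 4  ✓
b + c vs a: 4 + 2 = 6 > 4  ✓

Yes, triangle inequality satisfied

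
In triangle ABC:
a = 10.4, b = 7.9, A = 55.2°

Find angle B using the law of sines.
a/sin(A) = b/sin(B)  ⇒  sin(B) = b·sin(A)/a = 7.9·sin(55.2°)/10.4
sin(55.2°) ≈ 0.821149
sin(B) ≈ 7.9·0.821149/10.4 ≈ 6.48708/10.4 ≈ 0.623758
B = arcsin(0.623758) ≈ 38.5911°
(Since b ≤ a we need B ≤ A, so the obtuse alternative 180° − 38.5911° ≈ 141.409° is rejected.)

B = 38.59°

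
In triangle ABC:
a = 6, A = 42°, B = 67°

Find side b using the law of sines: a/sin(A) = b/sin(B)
a/sin(A) = b/sin(B)  ⇒  b = a·sin(B)/sin(A) = 6·sin(67°)/sin(42°)
sin(67°) ≈ 0.920505, sin(42°) ≈ 0.669131
b ≈ 6·0.920505/0.669131 ≈ 5.52303/0.669131 ≈ 8.25404

b = 8.254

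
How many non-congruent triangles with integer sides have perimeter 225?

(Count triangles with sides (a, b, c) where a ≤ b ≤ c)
Let a ≤ b ≤ c with a + b + c = 225. The only binding inequality is a + b > c, i.e. 225 − c > c, so c < 225/2; and c ≥ 225/3 since c is the largest side.
So 75 ≤ c ≤ 112. For each c, b runs from ⌈(225 − c)/2⌉ up to c (then a = 225 − b − c satisfies 1 ≤ a ≤ b automatically), giving c − ⌈(225 − c)/2⌉ + 1 choices.
Summing over c: 1 + 2 + 4 + 5 + … + 55 + 56  (38 terms, c = 75, …, 112) = 1083
Check (closed form: nearest integer to p²/48 for even p, (p+3)²/48 for odd p): (225+3)²/48 = 228²/48 = 51984/48 ≈ 1083.00 → 1083

1083 triangles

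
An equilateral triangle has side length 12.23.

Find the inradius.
r = Area/s with s the semi-perimeter.
Area = (√3/4)·12.23² = (√3/4)·149.5729 ≈ 0.433013·149.5729 ≈ 64.767
s = 3·12.23/2 = 18.345
r ≈ 64.767/18.345 ≈ 3.5305
(Equivalently r = side/(2√3) = 12.23/3.4641 ≈ 3.5305.)

r = 3.53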